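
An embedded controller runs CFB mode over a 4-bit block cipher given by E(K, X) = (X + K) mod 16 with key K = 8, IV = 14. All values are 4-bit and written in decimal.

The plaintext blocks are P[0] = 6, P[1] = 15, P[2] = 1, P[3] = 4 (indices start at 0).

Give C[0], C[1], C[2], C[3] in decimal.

C[0] = 0, C[1] = 7, C[2] = 14, C[3] = 2

CFB encryption: C_i = P_i ⊕ E(K, C_{i−1}), with C_{−1} = IV.
C[0]: E(K, 14) = 6; 6 ⊕ 6 = 0.
C[1]: E(K, 0) = 8; 15 ⊕ 8 = 7.
C[2]: E(K, 7) = 15; 1 ⊕ 15 = 14.
C[3]: E(K, 14) = 6; 4 ⊕ 6 = 2.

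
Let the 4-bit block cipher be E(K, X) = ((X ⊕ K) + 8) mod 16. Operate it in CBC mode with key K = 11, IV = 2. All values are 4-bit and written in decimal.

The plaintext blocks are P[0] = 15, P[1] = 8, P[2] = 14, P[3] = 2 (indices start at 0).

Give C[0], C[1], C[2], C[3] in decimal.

C[0] = 14, C[1] = 5, C[2] = 8, C[3] = 9

CBC encryption: C_i = E(K, P_i ⊕ C_{i−1}), with C_{−1} = IV.
C[0]: P[0] ⊕ 2 = 13; E(K, 13) = 14.
C[1]: P[1] ⊕ 14 = 6; E(K, 6) = 5.
C[2]: P[2] ⊕ 5 = 11; E(K, 11) = 8.
C[3]: P[3] ⊕ 8 = 10; E(K, 10) = 9.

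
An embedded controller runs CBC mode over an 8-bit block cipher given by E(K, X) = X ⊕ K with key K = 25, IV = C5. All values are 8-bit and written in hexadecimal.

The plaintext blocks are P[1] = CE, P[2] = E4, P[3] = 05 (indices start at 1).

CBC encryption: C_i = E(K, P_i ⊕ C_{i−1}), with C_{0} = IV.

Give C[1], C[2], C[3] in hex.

C[1] = 2E, C[2] = EF, C[3] = CF

C[1]: P[1] ⊕ C5 = 0B; E(K, 0B) = 2E.
C[2]: P[2] ⊕ 2E = CA; E(K, CA) = EF.
C[3]: P[3] ⊕ EF = EA; E(K, EA) = CF.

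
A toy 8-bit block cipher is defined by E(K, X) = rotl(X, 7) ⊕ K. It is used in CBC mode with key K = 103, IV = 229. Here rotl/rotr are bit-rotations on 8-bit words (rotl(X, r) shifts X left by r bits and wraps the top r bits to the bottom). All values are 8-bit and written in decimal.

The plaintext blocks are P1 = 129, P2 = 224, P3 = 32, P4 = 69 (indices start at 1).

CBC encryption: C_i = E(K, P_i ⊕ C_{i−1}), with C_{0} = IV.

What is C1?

C1 = 85

C1: P1 ⊕ 229 = 100; E(K, 100) = 85.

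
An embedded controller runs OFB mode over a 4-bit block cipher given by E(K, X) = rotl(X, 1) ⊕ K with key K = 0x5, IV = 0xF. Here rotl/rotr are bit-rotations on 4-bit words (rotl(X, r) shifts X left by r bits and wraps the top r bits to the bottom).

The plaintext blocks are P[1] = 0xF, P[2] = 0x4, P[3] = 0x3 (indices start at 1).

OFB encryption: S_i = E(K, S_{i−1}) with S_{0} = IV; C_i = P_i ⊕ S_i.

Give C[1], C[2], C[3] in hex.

C[1]: S = E(K, 0xF) = 0xA; 0xF ⊕ 0xA = 0x5.
C[2]: S = E(K, 0xA) = 0x0; 0x4 ⊕ 0x0 = 0x4.
C[3]: S = E(K, 0x0) = 0x5; 0x3 ⊕ 0x5 = 0x6.

C[1] = 0x5, C[2] = 0x4, C[3] = 0x6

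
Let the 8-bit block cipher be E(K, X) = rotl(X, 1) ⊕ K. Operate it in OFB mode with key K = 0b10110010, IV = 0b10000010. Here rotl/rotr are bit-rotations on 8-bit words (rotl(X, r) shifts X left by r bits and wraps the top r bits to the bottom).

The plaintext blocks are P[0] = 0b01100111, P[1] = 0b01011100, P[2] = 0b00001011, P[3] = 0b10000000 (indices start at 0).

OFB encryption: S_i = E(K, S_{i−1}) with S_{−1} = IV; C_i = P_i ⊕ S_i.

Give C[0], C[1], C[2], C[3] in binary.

C[0]: S = E(K, 0b10000010) = 0b10110111; 0b01100111 ⊕ 0b10110111 = 0b11010000.
C[1]: S = E(K, 0b10110111) = 0b11011101; 0b01011100 ⊕ 0b11011101 = 0b10000001.
C[2]: S = E(K, 0b11011101) = 0b00001001; 0b00001011 ⊕ 0b00001001 = 0b00000010.
C[3]: S = E(K, 0b00001001) = 0b10100000; 0b10000000 ⊕ 0b10100000 = 0b00100000.

C[0] = 0b11010000, C[1] = 0b10000001, C[2] = 0b00000010, C[3] = 0b00100000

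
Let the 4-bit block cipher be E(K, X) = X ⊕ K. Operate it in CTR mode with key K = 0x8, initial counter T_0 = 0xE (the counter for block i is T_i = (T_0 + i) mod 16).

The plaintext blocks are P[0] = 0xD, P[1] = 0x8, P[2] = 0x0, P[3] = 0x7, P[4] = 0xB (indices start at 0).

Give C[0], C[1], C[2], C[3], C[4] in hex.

C[0] = 0xB, C[1] = 0xF, C[2] = 0x8, C[3] = 0xE, C[4] = 0x1

CTR encryption: S_i = E(K, T_i) where T_i is the counter for block i; C_i = P_i ⊕ S_i.
C[0]: T = 0xE, S = E(K, T) = 0x6; 0xD ⊕ 0x6 = 0xB.
C[1]: T = 0xF, S = E(K, T) = 0x7; 0x8 ⊕ 0x7 = 0xF.
C[2]: T = 0x0, S = E(K, T) = 0x8; 0x0 ⊕ 0x8 = 0x8.
C[3]: T = 0x1, S = E(K, T) = 0x9; 0x7 ⊕ 0x9 = 0xE.
C[4]: T = 0x2, S = E(K, T) = 0xA; 0xB ⊕ 0xA = 0x1.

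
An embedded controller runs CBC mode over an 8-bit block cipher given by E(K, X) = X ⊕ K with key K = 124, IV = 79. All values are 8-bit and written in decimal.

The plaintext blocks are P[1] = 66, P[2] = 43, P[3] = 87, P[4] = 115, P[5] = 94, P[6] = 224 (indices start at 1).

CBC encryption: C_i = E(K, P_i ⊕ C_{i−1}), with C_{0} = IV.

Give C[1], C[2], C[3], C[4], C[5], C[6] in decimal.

C[1]: P[1] ⊕ 79 = 13; E(K, 13) = 113.
C[2]: P[2] ⊕ 113 = 90; E(K, 90) = 38.
C[3]: P[3] ⊕ 38 = 113; E(K, 113) = 13.
C[4]: P[4] ⊕ 13 = 126; E(K, 126) = 2.
C[5]: P[5] ⊕ 2 = 92; E(K, 92) = 32.
C[6]: P[6] ⊕ 32 = 192; E(K, 192) = 188.

C[1] = 113, C[2] = 38, C[3] = 13, C[4] = 2, C[5] = 32, C[6] = 188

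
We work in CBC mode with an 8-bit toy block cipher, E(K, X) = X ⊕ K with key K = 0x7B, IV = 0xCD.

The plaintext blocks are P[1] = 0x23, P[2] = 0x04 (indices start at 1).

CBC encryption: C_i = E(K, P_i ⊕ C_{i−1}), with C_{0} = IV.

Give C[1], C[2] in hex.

C[1]: P[1] ⊕ 0xCD = 0xEE; E(K, 0xEE) = 0x95.
C[2]: P[2] ⊕ 0x95 = 0x91; E(K, 0x91) = 0xEA.

C[1] = 0x95, C[2] = 0xEA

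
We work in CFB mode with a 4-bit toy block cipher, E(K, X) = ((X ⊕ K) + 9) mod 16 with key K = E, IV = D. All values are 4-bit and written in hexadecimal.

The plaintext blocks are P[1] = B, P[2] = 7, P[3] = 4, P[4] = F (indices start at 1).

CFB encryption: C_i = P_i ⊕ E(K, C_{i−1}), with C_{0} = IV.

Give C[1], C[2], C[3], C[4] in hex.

C[1] = 7, C[2] = 5, C[3] = 0, C[4] = 8

C[1]: E(K, D) = C; B ⊕ C = 7.
C[2]: E(K, 7) = 2; 7 ⊕ 2 = 5.
C[3]: E(K, 5) = 4; 4 ⊕ 4 = 0.
C[4]: E(K, 0) = 7; F ⊕ 7 = 8.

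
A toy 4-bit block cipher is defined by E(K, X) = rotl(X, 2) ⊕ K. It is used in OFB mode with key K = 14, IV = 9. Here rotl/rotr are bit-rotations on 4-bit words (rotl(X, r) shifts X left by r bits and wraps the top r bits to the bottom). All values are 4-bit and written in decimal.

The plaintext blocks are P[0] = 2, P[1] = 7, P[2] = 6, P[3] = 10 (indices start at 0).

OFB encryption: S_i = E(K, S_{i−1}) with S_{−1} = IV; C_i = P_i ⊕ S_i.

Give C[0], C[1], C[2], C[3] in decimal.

C[0]: S = E(K, 9) = 8; 2 ⊕ 8 = 10.
C[1]: S = E(K, 8) = 12; 7 ⊕ 12 = 11.
C[2]: S = E(K, 12) = 13; 6 ⊕ 13 = 11.
C[3]: S = E(K, 13) = 9; 10 ⊕ 9 = 3.

C[0] = 10, C[1] = 11, C[2] = 11, C[3] = 3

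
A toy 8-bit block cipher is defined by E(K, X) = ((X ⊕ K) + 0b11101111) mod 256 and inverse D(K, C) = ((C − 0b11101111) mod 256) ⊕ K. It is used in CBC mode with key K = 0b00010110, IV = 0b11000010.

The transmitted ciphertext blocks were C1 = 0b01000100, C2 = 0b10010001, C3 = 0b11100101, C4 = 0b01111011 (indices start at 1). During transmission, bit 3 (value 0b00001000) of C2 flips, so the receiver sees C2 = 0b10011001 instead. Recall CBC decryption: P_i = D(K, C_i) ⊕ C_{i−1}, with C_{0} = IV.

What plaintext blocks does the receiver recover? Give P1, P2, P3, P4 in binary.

Only C2 changed, to 0b10011001. In CBC, a change in C_i garbles P_i and flips the same bit in P_{i+1}. Decrypting the received ciphertext:
P1: D(K, 0b01000100) = 0b01000011; 0b01000011 ⊕ 0b11000010 = 0b10000001.
P2: D(K, 0b10011001) = 0b10111100; 0b10111100 ⊕ 0b01000100 = 0b11111000.
P3: D(K, 0b11100101) = 0b11100000; 0b11100000 ⊕ 0b10011001 = 0b01111001.
P4: D(K, 0b01111011) = 0b10011010; 0b10011010 ⊕ 0b11100101 = 0b01111111.
Blocks that differ from the original plaintext: P2, P3.

P1 = 0b10000001, P2 = 0b11111000, P3 = 0b01111001, P4 = 0b01111111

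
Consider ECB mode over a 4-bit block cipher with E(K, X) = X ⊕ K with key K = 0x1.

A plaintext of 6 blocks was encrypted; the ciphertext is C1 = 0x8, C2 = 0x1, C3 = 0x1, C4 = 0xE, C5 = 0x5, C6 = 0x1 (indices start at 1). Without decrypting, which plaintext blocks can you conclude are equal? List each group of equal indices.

P2 = P3 = P6

ECB encrypts each block independently with the same key, so equal ciphertext blocks imply equal plaintext blocks.
C2 = C3 = C6 = 0x1, so P2 = P3 = P6.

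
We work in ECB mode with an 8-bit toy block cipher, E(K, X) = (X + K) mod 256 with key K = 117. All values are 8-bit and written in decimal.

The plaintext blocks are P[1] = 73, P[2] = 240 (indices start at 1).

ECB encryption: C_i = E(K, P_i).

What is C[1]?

C[1] = 190

C[1]: E(K, 73) = 190.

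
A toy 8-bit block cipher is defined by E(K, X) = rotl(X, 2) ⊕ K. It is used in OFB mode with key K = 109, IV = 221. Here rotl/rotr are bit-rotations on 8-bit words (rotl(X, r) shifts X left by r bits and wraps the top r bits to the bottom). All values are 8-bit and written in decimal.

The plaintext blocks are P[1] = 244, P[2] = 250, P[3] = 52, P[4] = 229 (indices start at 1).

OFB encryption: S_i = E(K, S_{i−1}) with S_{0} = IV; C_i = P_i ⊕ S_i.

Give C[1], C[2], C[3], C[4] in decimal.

C[1] = 238, C[2] = 255, C[3] = 77, C[4] = 109

C[1]: S = E(K, 221) = 26; 244 ⊕ 26 = 238.
C[2]: S = E(K, 26) = 5; 250 ⊕ 5 = 255.
C[3]: S = E(K, 5) = 121; 52 ⊕ 121 = 77.
C[4]: S = E(K, 121) = 136; 229 ⊕ 136 = 109.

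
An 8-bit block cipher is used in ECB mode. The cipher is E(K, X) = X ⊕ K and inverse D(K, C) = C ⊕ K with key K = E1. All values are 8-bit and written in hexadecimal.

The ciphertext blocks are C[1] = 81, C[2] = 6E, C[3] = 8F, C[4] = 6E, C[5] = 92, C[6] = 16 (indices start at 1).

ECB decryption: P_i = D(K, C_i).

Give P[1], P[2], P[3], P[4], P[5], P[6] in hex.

P[1] = 60, P[2] = 8F, P[3] = 6E, P[4] = 8F, P[5] = 73, P[6] = F7

P[1]: D(K, 81) = 60.
P[2]: D(K, 6E) = 8F.
P[3]: D(K, 8F) = 6E.
P[4]: D(K, 6E) = 8F.
P[5]: D(K, 92) = 73.
P[6]: D(K, 16) = F7.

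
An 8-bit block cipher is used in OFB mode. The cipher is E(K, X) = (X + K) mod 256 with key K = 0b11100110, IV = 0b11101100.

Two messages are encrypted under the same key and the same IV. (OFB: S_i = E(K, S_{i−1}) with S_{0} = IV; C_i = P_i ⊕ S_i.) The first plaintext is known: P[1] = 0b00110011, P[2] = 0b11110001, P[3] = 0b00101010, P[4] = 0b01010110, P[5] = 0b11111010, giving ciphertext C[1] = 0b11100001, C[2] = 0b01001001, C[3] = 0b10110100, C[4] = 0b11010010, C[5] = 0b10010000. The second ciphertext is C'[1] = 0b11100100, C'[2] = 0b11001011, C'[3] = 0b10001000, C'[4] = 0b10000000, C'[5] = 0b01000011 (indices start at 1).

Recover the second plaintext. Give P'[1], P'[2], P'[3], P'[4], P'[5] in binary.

In OFB with a reused IV, both messages share the same keystream S_i, so C_i ⊕ C'_i = P_i ⊕ P'_i and thus P'_i = P_i ⊕ C_i ⊕ C'_i.
P'[1]: 0b00110011 ⊕ 0b11100001 ⊕ 0b11100100 = 0b00110110.
P'[2]: 0b11110001 ⊕ 0b01001001 ⊕ 0b11001011 = 0b01110011.
P'[3]: 0b00101010 ⊕ 0b10110100 ⊕ 0b10001000 = 0b00010110.
P'[4]: 0b01010110 ⊕ 0b11010010 ⊕ 0b10000000 = 0b00000100.
P'[5]: 0b11111010 ⊕ 0b10010000 ⊕ 0b01000011 = 0b00101001.

P'[1] = 0b00110110, P'[2] = 0b01110011, P'[3] = 0b00010110, P'[4] = 0b00000100, P'[5] = 0b00101001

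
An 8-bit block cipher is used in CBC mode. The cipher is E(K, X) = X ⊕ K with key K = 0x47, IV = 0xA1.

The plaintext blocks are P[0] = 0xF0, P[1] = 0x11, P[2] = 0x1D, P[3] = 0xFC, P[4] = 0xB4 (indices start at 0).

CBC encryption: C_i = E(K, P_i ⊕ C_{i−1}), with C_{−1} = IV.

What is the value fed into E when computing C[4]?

0x15

C[0]: P[0] ⊕ 0xA1 = 0x51; E(K, 0x51) = 0x16.
C[1]: P[1] ⊕ 0x16 = 0x07; E(K, 0x07) = 0x40.
C[2]: P[2] ⊕ 0x40 = 0x5D; E(K, 0x5D) = 0x1A.
C[3]: P[3] ⊕ 0x1A = 0xE6; E(K, 0xE6) = 0xA1.
C[4]: P[4] ⊕ 0xA1 = 0x15; E(K, 0x15) = 0x52.
So the input to E for block [4] is 0x15.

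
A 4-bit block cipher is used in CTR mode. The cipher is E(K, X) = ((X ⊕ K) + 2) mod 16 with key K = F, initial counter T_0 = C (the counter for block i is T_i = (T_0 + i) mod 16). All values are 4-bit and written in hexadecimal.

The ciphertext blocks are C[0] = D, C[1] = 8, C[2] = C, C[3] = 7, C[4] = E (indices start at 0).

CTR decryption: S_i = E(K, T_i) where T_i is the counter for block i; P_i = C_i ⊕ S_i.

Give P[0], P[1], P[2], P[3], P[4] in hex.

P[0]: T = C, S = E(K, T) = 5; D ⊕ 5 = 8.
P[1]: T = D, S = E(K, T) = 4; 8 ⊕ 4 = C.
P[2]: T = E, S = E(K, T) = 3; C ⊕ 3 = F.
P[3]: T = F, S = E(K, T) = 2; 7 ⊕ 2 = 5.
P[4]: T = 0, S = E(K, T) = 1; E ⊕ 1 = F.

P[0] = 8, P[1] = C, P[2] = F, P[3] = 5, P[4] = F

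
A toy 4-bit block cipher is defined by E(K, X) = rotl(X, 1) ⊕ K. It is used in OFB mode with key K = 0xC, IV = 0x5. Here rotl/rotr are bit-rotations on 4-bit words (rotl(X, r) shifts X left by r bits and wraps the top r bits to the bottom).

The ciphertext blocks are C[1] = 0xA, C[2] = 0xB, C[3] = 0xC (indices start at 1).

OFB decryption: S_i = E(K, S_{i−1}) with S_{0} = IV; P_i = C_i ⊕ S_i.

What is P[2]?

P[2] = 0xB

P[1]: S = E(K, 0x5) = 0x6; 0xA ⊕ 0x6 = 0xC.
P[2]: S = E(K, 0x6) = 0x0; 0xB ⊕ 0x0 = 0xB.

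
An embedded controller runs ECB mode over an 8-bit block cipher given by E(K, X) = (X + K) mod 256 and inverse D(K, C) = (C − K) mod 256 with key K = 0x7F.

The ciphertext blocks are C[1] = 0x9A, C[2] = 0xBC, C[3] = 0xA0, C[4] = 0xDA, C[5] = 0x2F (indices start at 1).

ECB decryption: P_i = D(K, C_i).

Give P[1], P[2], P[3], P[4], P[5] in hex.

P[1] = 0x1B, P[2] = 0x3D, P[3] = 0x21, P[4] = 0x5B, P[5] = 0xB0

P[1]: D(K, 0x9A) = 0x1B.
P[2]: D(K, 0xBC) = 0x3D.
P[3]: D(K, 0xA0) = 0x21.
P[4]: D(K, 0xDA) = 0x5B.
P[5]: D(K, 0x2F) = 0xB0.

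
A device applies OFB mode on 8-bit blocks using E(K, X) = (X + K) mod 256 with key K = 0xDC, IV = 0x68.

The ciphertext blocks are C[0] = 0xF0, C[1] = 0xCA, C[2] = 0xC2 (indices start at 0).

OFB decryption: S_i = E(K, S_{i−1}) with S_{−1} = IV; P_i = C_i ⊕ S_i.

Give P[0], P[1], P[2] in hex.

P[0] = 0xB4, P[1] = 0xEA, P[2] = 0x3E

P[0]: S = E(K, 0x68) = 0x44; 0xF0 ⊕ 0x44 = 0xB4.
P[1]: S = E(K, 0x44) = 0x20; 0xCA ⊕ 0x20 = 0xEA.
P[2]: S = E(K, 0x20) = 0xFC; 0xC2 ⊕ 0xFC = 0x3E.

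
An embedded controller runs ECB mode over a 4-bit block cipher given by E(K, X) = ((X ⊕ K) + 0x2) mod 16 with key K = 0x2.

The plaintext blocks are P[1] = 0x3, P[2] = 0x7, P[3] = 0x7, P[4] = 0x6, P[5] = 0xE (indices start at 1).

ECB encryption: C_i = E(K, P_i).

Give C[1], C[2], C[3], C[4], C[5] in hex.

C[1] = 0x3, C[2] = 0x7, C[3] = 0x7, C[4] = 0x6, C[5] = 0xE

C[1]: E(K, 0x3) = 0x3.
C[2]: E(K, 0x7) = 0x7.
C[3]: E(K, 0x7) = 0x7.
C[4]: E(K, 0x6) = 0x6.
C[5]: E(K, 0xE) = 0xE.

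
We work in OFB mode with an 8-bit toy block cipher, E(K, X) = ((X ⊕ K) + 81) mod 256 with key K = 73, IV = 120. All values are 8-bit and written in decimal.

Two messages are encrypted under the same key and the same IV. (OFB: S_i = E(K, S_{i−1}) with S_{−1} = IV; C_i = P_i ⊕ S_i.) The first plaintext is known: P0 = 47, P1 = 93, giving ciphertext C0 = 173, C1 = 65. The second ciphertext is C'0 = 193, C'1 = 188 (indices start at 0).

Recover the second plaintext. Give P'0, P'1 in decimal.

P'0 = 67, P'1 = 160

In OFB with a reused IV, both messages share the same keystream S_i, so C_i ⊕ C'_i = P_i ⊕ P'_i and thus P'_i = P_i ⊕ C_i ⊕ C'_i.
P'0: 47 ⊕ 173 ⊕ 193 = 67.
P'1: 93 ⊕ 65 ⊕ 188 = 160.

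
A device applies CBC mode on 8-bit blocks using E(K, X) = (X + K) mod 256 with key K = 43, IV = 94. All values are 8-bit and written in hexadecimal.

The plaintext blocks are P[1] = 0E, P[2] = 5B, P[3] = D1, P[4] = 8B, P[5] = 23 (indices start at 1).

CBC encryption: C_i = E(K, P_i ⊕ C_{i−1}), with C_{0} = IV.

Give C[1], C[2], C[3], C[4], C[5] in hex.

C[1] = DD, C[2] = C9, C[3] = 5B, C[4] = 13, C[5] = 73

C[1]: P[1] ⊕ 94 = 9A; E(K, 9A) = DD.
C[2]: P[2] ⊕ DD = 86; E(K, 86) = C9.
C[3]: P[3] ⊕ C9 = 18; E(K, 18) = 5B.
C[4]: P[4] ⊕ 5B = D0; E(K, D0) = 13.
C[5]: P[5] ⊕ 13 = 30; E(K, 30) = 73.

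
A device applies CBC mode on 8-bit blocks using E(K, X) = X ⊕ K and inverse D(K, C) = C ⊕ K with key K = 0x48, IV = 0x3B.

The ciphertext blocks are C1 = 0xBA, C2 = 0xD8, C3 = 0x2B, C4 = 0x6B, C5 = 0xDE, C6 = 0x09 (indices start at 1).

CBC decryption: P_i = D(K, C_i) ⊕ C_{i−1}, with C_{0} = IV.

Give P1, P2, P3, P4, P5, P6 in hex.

P1 = 0xC9, P2 = 0x2A, P3 = 0xBB, P4 = 0x08, P5 = 0xFD, P6 = 0x9F

P1: D(K, 0xBA) = 0xF2; 0xF2 ⊕ 0x3B = 0xC9.
P2: D(K, 0xD8) = 0x90; 0x90 ⊕ 0xBA = 0x2A.
P3: D(K, 0x2B) = 0x63; 0x63 ⊕ 0xD8 = 0xBB.
P4: D(K, 0x6B) = 0x23; 0x23 ⊕ 0x2B = 0x08.
P5: D(K, 0xDE) = 0x96; 0x96 ⊕ 0x6B = 0xFD.
P6: D(K, 0x09) = 0x41; 0x41 ⊕ 0xDE = 0x9F.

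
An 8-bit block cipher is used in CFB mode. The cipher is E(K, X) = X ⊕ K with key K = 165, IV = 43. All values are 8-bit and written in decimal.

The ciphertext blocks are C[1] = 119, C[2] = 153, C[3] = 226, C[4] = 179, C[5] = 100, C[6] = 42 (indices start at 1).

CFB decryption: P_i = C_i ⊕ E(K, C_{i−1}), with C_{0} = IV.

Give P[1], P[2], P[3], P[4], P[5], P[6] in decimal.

P[1] = 249, P[2] = 75, P[3] = 222, P[4] = 244, P[5] = 114, P[6] = 235

P[1]: E(K, 43) = 142; 119 ⊕ 142 = 249.
P[2]: E(K, 119) = 210; 153 ⊕ 210 = 75.
P[3]: E(K, 153) = 60; 226 ⊕ 60 = 222.
P[4]: E(K, 226) = 71; 179 ⊕ 71 = 244.
P[5]: E(K, 179) = 22; 100 ⊕ 22 = 114.
P[6]: E(K, 100) = 193; 42 ⊕ 193 = 235.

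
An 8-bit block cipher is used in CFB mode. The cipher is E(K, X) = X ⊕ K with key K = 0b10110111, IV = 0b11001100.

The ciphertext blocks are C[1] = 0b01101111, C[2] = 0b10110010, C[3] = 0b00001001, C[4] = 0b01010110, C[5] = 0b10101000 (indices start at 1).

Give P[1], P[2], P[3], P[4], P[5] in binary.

CFB decryption: P_i = C_i ⊕ E(K, C_{i−1}), with C_{0} = IV.
P[1]: E(K, 0b11001100) = 0b01111011; 0b01101111 ⊕ 0b01111011 = 0b00010100.
P[2]: E(K, 0b01101111) = 0b11011000; 0b10110010 ⊕ 0b11011000 = 0b01101010.
P[3]: E(K, 0b10110010) = 0b00000101; 0b00001001 ⊕ 0b00000101 = 0b00001100.
P[4]: E(K, 0b00001001) = 0b10111110; 0b01010110 ⊕ 0b10111110 = 0b11101000.
P[5]: E(K, 0b01010110) = 0b11100001; 0b10101000 ⊕ 0b11100001 = 0b01001001.

P[1] = 0b00010100, P[2] = 0b01101010, P[3] = 0b00001100, P[4] = 0b11101000, P[5] = 0b01001001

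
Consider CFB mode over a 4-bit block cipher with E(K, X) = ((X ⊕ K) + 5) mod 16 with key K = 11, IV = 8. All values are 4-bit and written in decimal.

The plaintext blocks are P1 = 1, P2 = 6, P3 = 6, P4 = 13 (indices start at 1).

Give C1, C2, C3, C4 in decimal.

C1 = 9, C2 = 1, C3 = 9, C4 = 10

CFB encryption: C_i = P_i ⊕ E(K, C_{i−1}), with C_{0} = IV.
C1: E(K, 8) = 8; 1 ⊕ 8 = 9.
C2: E(K, 9) = 7; 6 ⊕ 7 = 1.
C3: E(K, 1) = 15; 6 ⊕ 15 = 9.
C4: E(K, 9) = 7; 13 ⊕ 7 = 10.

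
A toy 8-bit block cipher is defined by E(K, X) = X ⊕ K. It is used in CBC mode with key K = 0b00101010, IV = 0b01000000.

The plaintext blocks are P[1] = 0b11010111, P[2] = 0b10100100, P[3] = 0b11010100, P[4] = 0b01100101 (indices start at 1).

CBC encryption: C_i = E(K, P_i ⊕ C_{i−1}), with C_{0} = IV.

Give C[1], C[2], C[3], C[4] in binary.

C[1]: P[1] ⊕ 0b01000000 = 0b10010111; E(K, 0b10010111) = 0b10111101.
C[2]: P[2] ⊕ 0b10111101 = 0b00011001; E(K, 0b00011001) = 0b00110011.
C[3]: P[3] ⊕ 0b00110011 = 0b11100111; E(K, 0b11100111) = 0b11001101.
C[4]: P[4] ⊕ 0b11001101 = 0b10101000; E(K, 0b10101000) = 0b10000010.

C[1] = 0b10111101, C[2] = 0b00110011, C[3] = 0b11001101, C[4] = 0b10000010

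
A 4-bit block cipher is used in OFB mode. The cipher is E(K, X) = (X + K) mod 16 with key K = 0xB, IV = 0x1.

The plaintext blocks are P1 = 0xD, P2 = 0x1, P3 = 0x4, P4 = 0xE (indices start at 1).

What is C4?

C4 = 0x3

OFB encryption: S_i = E(K, S_{i−1}) with S_{0} = IV; C_i = P_i ⊕ S_i.
C1: S = E(K, 0x1) = 0xC; 0xD ⊕ 0xC = 0x1.
C2: S = E(K, 0xC) = 0x7; 0x1 ⊕ 0x7 = 0x6.
C3: S = E(K, 0x7) = 0x2; 0x4 ⊕ 0x2 = 0x6.
C4: S = E(K, 0x2) = 0xD; 0xE ⊕ 0xD = 0x3.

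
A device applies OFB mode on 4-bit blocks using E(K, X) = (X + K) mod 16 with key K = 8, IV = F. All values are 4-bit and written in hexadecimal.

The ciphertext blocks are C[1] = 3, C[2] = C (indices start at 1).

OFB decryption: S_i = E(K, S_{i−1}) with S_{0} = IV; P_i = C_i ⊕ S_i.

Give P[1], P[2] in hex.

P[1] = 4, P[2] = 3

P[1]: S = E(K, F) = 7; 3 ⊕ 7 = 4.
P[2]: S = E(K, 7) = F; C ⊕ F = 3.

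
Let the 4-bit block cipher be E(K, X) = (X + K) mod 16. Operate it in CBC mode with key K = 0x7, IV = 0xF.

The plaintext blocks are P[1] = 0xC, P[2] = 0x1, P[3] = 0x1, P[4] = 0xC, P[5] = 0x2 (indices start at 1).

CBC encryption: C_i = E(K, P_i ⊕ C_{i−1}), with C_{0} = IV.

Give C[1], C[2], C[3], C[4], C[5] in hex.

C[1]: P[1] ⊕ 0xF = 0x3; E(K, 0x3) = 0xA.
C[2]: P[2] ⊕ 0xA = 0xB; E(K, 0xB) = 0x2.
C[3]: P[3] ⊕ 0x2 = 0x3; E(K, 0x3) = 0xA.
C[4]: P[4] ⊕ 0xA = 0x6; E(K, 0x6) = 0xD.
C[5]: P[5] ⊕ 0xD = 0xF; E(K, 0xF) = 0x6.

C[1] = 0xA, C[2] = 0x2, C[3] = 0xA, C[4] = 0xD, C[5] = 0x6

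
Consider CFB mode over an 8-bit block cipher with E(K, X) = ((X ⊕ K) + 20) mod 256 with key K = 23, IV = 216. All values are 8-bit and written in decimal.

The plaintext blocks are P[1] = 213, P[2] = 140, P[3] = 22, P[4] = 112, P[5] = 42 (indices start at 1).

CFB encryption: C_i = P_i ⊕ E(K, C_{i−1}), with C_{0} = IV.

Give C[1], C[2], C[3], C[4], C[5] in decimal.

C[1]: E(K, 216) = 227; 213 ⊕ 227 = 54.
C[2]: E(K, 54) = 53; 140 ⊕ 53 = 185.
C[3]: E(K, 185) = 194; 22 ⊕ 194 = 212.
C[4]: E(K, 212) = 215; 112 ⊕ 215 = 167.
C[5]: E(K, 167) = 196; 42 ⊕ 196 = 238.

C[1] = 54, C[2] = 185, C[3] = 212, C[4] = 167, C[5] = 238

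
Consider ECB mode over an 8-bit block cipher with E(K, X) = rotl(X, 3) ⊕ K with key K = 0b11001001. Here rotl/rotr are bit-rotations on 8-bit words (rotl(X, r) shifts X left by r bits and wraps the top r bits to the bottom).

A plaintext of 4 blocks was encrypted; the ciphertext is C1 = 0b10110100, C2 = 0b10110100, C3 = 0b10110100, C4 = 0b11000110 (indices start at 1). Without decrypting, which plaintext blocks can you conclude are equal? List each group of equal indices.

ECB encrypts each block independently with the same key, so equal ciphertext blocks imply equal plaintext blocks.
C1 = C2 = C3 = 0b10110100, so P1 = P2 = P3.

P1 = P2 = P3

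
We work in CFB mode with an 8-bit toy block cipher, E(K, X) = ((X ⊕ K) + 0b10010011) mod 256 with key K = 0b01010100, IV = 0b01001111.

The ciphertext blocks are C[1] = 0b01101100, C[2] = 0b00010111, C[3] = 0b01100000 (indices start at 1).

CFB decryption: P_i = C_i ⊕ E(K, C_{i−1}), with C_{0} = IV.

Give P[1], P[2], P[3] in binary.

P[1] = 0b11000010, P[2] = 0b11011100, P[3] = 0b10110110

P[1]: E(K, 0b01001111) = 0b10101110; 0b01101100 ⊕ 0b10101110 = 0b11000010.
P[2]: E(K, 0b01101100) = 0b11001011; 0b00010111 ⊕ 0b11001011 = 0b11011100.
P[3]: E(K, 0b00010111) = 0b11010110; 0b01100000 ⊕ 0b11010110 = 0b10110110.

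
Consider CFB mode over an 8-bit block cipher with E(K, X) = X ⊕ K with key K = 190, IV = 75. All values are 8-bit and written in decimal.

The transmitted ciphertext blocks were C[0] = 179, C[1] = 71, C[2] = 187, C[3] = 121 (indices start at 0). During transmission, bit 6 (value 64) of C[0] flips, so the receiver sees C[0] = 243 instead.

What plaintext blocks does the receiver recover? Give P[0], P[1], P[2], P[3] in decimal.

CFB decryption: P_i = C_i ⊕ E(K, C_{i−1}), with C_{−1} = IV.
Only C[0] changed, to 243. In CFB, a change in C_i flips the same bit in P_i and garbles P_{i+1}. Decrypting the received ciphertext:
P[0]: E(K, 75) = 245; 243 ⊕ 245 = 6.
P[1]: E(K, 243) = 77; 71 ⊕ 77 = 10.
P[2]: E(K, 71) = 249; 187 ⊕ 249 = 66.
P[3]: E(K, 187) = 5; 121 ⊕ 5 = 124.
Blocks that differ from the original plaintext: P[0], P[1].

P[0] = 6, P[1] = 10, P[2] = 66, P[3] = 124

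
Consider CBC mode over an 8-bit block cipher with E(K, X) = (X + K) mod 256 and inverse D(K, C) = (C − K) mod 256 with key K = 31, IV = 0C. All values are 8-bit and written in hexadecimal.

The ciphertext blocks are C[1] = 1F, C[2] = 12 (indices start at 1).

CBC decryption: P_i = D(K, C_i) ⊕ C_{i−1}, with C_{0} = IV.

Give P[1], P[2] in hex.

P[1] = E2, P[2] = FE

P[1]: D(K, 1F) = EE; EE ⊕ 0C = E2.
P[2]: D(K, 12) = E1; E1 ⊕ 1F = FE.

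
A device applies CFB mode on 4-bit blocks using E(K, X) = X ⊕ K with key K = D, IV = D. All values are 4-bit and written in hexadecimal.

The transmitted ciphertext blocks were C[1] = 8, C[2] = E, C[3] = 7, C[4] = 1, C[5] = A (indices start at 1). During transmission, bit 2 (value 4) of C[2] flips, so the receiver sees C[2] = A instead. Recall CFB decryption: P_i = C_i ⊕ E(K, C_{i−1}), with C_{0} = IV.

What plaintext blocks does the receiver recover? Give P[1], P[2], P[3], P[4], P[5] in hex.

P[1] = 8, P[2] = F, P[3] = 0, P[4] = B, P[5] = 6

Only C[2] changed, to A. In CFB, a change in C_i flips the same bit in P_i and garbles P_{i+1}. Decrypting the received ciphertext:
P[1]: E(K, D) = 0; 8 ⊕ 0 = 8.
P[2]: E(K, 8) = 5; A ⊕ 5 = F.
P[3]: E(K, A) = 7; 7 ⊕ 7 = 0.
P[4]: E(K, 7) = A; 1 ⊕ A = B.
P[5]: E(K, 1) = C; A ⊕ C = 6.
Blocks that differ from the original plaintext: P[2], P[3].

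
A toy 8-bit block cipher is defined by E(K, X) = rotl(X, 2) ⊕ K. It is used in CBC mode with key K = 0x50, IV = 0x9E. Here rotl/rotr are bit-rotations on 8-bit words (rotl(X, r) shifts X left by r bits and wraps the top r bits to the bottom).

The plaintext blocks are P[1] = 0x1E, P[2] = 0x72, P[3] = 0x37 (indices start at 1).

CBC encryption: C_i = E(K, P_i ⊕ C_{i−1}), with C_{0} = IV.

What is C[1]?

C[1]: P[1] ⊕ 0x9E = 0x80; E(K, 0x80) = 0x52.

C[1] = 0x52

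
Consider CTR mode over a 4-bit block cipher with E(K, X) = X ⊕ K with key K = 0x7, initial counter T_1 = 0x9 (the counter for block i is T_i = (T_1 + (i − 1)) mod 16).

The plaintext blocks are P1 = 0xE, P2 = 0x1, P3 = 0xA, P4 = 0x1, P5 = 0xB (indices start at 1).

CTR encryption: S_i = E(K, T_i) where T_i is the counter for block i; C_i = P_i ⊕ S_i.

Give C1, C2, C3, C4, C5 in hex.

C1 = 0x0, C2 = 0xC, C3 = 0x6, C4 = 0xA, C5 = 0x1

C1: T = 0x9, S = E(K, T) = 0xE; 0xE ⊕ 0xE = 0x0.
C2: T = 0xA, S = E(K, T) = 0xD; 0x1 ⊕ 0xD = 0xC.
C3: T = 0xB, S = E(K, T) = 0xC; 0xA ⊕ 0xC = 0x6.
C4: T = 0xC, S = E(K, T) = 0xB; 0x1 ⊕ 0xB = 0xA.
C5: T = 0xD, S = E(K, T) = 0xA; 0xB ⊕ 0xA = 0x1.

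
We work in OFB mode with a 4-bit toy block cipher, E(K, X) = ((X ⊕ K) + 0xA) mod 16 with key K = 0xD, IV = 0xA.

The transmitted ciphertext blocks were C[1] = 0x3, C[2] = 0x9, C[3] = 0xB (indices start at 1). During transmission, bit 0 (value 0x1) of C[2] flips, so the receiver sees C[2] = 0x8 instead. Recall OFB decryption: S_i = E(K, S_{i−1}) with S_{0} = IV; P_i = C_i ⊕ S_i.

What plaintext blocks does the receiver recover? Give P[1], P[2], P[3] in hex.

P[1] = 0x2, P[2] = 0xE, P[3] = 0xE

Only C[2] changed, to 0x8. In OFB, a change in C_i flips the same bit in P_i only; the keystream is unaffected. Decrypting the received ciphertext:
P[1]: S = E(K, 0xA) = 0x1; 0x3 ⊕ 0x1 = 0x2.
P[2]: S = E(K, 0x1) = 0x6; 0x8 ⊕ 0x6 = 0xE.
P[3]: S = E(K, 0x6) = 0x5; 0xB ⊕ 0x5 = 0xE.
Blocks that differ from the original plaintext: P[2].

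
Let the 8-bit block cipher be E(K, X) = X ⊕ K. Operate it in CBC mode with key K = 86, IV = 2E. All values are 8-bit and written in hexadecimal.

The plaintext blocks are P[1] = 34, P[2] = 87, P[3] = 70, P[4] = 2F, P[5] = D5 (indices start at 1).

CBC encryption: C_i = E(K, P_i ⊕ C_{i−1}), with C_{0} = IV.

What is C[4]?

C[4] = C2

C[1]: P[1] ⊕ 2E = 1A; E(K, 1A) = 9C.
C[2]: P[2] ⊕ 9C = 1B; E(K, 1B) = 9D.
C[3]: P[3] ⊕ 9D = ED; E(K, ED) = 6B.
C[4]: P[4] ⊕ 6B = 44; E(K, 44) = C2.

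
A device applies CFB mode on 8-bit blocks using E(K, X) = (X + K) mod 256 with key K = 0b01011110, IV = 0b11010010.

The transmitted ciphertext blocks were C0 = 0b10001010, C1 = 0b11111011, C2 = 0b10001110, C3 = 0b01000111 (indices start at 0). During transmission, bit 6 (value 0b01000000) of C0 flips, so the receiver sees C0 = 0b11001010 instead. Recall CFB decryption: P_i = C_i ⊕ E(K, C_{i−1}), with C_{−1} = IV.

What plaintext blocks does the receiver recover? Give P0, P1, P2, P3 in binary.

Only C0 changed, to 0b11001010. In CFB, a change in C_i flips the same bit in P_i and garbles P_{i+1}. Decrypting the received ciphertext:
P0: E(K, 0b11010010) = 0b00110000; 0b11001010 ⊕ 0b00110000 = 0b11111010.
P1: E(K, 0b11001010) = 0b00101000; 0b11111011 ⊕ 0b00101000 = 0b11010011.
P2: E(K, 0b11111011) = 0b01011001; 0b10001110 ⊕ 0b01011001 = 0b11010111.
P3: E(K, 0b10001110) = 0b11101100; 0b01000111 ⊕ 0b11101100 = 0b10101011.
Blocks that differ from the original plaintext: P0, P1.

P0 = 0b11111010, P1 = 0b11010011, P2 = 0b11010111, P3 = 0b10101011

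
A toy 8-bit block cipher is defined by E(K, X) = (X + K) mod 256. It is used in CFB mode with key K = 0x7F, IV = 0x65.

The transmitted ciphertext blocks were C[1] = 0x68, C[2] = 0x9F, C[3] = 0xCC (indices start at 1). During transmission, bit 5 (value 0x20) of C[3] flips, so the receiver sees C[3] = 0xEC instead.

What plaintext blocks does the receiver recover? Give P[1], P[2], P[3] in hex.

P[1] = 0x8C, P[2] = 0x78, P[3] = 0xF2

CFB decryption: P_i = C_i ⊕ E(K, C_{i−1}), with C_{0} = IV.
Only C[3] changed, to 0xEC. In CFB, a change in C_i flips the same bit in P_i and garbles P_{i+1}. Decrypting the received ciphertext:
P[1]: E(K, 0x65) = 0xE4; 0x68 ⊕ 0xE4 = 0x8C.
P[2]: E(K, 0x68) = 0xE7; 0x9F ⊕ 0xE7 = 0x78.
P[3]: E(K, 0x9F) = 0x1E; 0xEC ⊕ 0x1E = 0xF2.
Blocks that differ from the original plaintext: P[3].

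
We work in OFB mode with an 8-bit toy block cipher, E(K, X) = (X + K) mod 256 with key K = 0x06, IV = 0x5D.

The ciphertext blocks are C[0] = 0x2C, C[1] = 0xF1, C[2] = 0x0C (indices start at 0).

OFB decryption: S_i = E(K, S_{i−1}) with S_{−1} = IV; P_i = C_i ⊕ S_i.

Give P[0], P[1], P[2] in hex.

P[0]: S = E(K, 0x5D) = 0x63; 0x2C ⊕ 0x63 = 0x4F.
P[1]: S = E(K, 0x63) = 0x69; 0xF1 ⊕ 0x69 = 0x98.
P[2]: S = E(K, 0x69) = 0x6F; 0x0C ⊕ 0x6F = 0x63.

P[0] = 0x4F, P[1] = 0x98, P[2] = 0x63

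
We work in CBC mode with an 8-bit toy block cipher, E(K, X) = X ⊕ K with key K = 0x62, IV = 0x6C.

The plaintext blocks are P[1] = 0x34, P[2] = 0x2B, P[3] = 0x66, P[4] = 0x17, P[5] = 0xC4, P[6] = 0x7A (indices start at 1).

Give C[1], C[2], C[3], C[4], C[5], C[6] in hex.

C[1] = 0x3A, C[2] = 0x73, C[3] = 0x77, C[4] = 0x02, C[5] = 0xA4, C[6] = 0xBC

CBC encryption: C_i = E(K, P_i ⊕ C_{i−1}), with C_{0} = IV.
C[1]: P[1] ⊕ 0x6C = 0x58; E(K, 0x58) = 0x3A.
C[2]: P[2] ⊕ 0x3A = 0x11; E(K, 0x11) = 0x73.
C[3]: P[3] ⊕ 0x73 = 0x15; E(K, 0x15) = 0x77.
C[4]: P[4] ⊕ 0x77 = 0x60; E(K, 0x60) = 0x02.
C[5]: P[5] ⊕ 0x02 = 0xC6; E(K, 0xC6) = 0xA4.
C[6]: P[6] ⊕ 0xA4 = 0xDE; E(K, 0xDE) = 0xBC.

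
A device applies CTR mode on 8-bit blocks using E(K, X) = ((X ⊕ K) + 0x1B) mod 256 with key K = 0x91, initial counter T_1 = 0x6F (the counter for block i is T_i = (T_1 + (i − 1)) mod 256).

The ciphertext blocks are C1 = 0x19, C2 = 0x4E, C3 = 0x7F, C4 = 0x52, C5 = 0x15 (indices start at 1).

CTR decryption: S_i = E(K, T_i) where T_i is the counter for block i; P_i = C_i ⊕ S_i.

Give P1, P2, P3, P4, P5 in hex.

P1: T = 0x6F, S = E(K, T) = 0x19; 0x19 ⊕ 0x19 = 0x00.
P2: T = 0x70, S = E(K, T) = 0xFC; 0x4E ⊕ 0xFC = 0xB2.
P3: T = 0x71, S = E(K, T) = 0xFB; 0x7F ⊕ 0xFB = 0x84.
P4: T = 0x72, S = E(K, T) = 0xFE; 0x52 ⊕ 0xFE = 0xAC.
P5: T = 0x73, S = E(K, T) = 0xFD; 0x15 ⊕ 0xFD = 0xE8.

P1 = 0x00, P2 = 0xB2, P3 = 0x84, P4 = 0xAC, P5 = 0xE8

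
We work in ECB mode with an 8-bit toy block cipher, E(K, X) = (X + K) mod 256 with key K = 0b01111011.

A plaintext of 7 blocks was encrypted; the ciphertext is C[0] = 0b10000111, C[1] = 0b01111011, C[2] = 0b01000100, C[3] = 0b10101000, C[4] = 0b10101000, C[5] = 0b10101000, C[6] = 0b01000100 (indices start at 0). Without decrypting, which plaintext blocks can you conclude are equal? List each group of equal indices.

P[2] = P[6]; P[3] = P[4] = P[5]

ECB encrypts each block independently with the same key, so equal ciphertext blocks imply equal plaintext blocks.
C[2] = C[6] = 0b01000100, so P[2] = P[6].
C[3] = C[4] = C[5] = 0b10101000, so P[3] = P[4] = P[5].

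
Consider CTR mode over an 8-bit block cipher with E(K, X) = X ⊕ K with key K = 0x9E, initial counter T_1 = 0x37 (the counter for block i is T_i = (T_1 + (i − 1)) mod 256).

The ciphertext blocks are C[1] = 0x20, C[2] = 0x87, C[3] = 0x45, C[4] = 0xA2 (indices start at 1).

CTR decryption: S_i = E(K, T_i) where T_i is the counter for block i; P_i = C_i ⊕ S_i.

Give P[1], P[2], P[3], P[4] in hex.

P[1]: T = 0x37, S = E(K, T) = 0xA9; 0x20 ⊕ 0xA9 = 0x89.
P[2]: T = 0x38, S = E(K, T) = 0xA6; 0x87 ⊕ 0xA6 = 0x21.
P[3]: T = 0x39, S = E(K, T) = 0xA7; 0x45 ⊕ 0xA7 = 0xE2.
P[4]: T = 0x3A, S = E(K, T) = 0xA4; 0xA2 ⊕ 0xA4 = 0x06.

P[1] = 0x89, P[2] = 0x21, P[3] = 0xE2, P[4] = 0x06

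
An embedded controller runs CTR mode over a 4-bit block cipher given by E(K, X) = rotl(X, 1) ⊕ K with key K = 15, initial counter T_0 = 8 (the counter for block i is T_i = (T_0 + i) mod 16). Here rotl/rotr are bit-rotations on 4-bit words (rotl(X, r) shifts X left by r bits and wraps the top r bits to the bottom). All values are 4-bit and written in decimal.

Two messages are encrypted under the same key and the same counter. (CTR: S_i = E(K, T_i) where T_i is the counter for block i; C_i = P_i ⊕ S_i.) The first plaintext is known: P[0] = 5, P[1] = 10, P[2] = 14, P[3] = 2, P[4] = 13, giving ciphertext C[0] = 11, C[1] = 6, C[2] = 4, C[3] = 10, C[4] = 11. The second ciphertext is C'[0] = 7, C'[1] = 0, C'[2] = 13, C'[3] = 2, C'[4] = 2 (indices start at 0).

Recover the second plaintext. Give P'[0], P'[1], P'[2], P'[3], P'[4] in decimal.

P'[0] = 9, P'[1] = 12, P'[2] = 7, P'[3] = 10, P'[4] = 4

In CTR with a reused counter, both messages share the same keystream S_i, so C_i ⊕ C'_i = P_i ⊕ P'_i and thus P'_i = P_i ⊕ C_i ⊕ C'_i.
P'[0]: 5 ⊕ 11 ⊕ 7 = 9.
P'[1]: 10 ⊕ 6 ⊕ 0 = 12.
P'[2]: 14 ⊕ 4 ⊕ 13 = 7.
P'[3]: 2 ⊕ 10 ⊕ 2 = 10.
P'[4]: 13 ⊕ 11 ⊕ 2 = 4.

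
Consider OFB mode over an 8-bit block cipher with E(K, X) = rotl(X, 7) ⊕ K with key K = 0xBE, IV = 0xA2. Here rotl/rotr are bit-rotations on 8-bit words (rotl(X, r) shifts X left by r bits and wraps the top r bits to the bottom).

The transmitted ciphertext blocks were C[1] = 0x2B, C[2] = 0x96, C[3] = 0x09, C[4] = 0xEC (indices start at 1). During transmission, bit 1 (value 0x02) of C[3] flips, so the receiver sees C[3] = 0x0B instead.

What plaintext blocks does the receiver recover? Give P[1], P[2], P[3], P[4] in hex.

OFB decryption: S_i = E(K, S_{i−1}) with S_{0} = IV; P_i = C_i ⊕ S_i.
Only C[3] changed, to 0x0B. In OFB, a change in C_i flips the same bit in P_i only; the keystream is unaffected. Decrypting the received ciphertext:
P[1]: S = E(K, 0xA2) = 0xEF; 0x2B ⊕ 0xEF = 0xC4.
P[2]: S = E(K, 0xEF) = 0x49; 0x96 ⊕ 0x49 = 0xDF.
P[3]: S = E(K, 0x49) = 0x1A; 0x0B ⊕ 0x1A = 0x11.
P[4]: S = E(K, 0x1A) = 0xB3; 0xEC ⊕ 0xB3 = 0x5F.
Blocks that differ from the original plaintext: P[3].

P[1] = 0xC4, P[2] = 0xDF, P[3] = 0x11, P[4] = 0x5F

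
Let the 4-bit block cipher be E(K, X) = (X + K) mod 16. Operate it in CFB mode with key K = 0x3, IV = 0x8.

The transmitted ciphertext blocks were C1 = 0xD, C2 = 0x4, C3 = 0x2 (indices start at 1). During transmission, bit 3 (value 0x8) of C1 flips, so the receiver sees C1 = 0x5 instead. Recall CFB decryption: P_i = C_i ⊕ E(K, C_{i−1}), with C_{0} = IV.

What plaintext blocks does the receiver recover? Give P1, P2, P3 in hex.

P1 = 0xE, P2 = 0xC, P3 = 0x5

Only C1 changed, to 0x5. In CFB, a change in C_i flips the same bit in P_i and garbles P_{i+1}. Decrypting the received ciphertext:
P1: E(K, 0x8) = 0xB; 0x5 ⊕ 0xB = 0xE.
P2: E(K, 0x5) = 0x8; 0x4 ⊕ 0x8 = 0xC.
P3: E(K, 0x4) = 0x7; 0x2 ⊕ 0x7 = 0x5.
Blocks that differ from the original plaintext: P1, P2.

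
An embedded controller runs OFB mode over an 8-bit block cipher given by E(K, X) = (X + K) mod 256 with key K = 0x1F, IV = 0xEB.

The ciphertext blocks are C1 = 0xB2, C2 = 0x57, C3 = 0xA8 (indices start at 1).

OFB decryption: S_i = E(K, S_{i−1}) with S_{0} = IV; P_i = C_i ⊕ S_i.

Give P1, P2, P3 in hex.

P1: S = E(K, 0xEB) = 0x0A; 0xB2 ⊕ 0x0A = 0xB8.
P2: S = E(K, 0x0A) = 0x29; 0x57 ⊕ 0x29 = 0x7E.
P3: S = E(K, 0x29) = 0x48; 0xA8 ⊕ 0x48 = 0xE0.

P1 = 0xB8, P2 = 0x7E, P3 = 0xE0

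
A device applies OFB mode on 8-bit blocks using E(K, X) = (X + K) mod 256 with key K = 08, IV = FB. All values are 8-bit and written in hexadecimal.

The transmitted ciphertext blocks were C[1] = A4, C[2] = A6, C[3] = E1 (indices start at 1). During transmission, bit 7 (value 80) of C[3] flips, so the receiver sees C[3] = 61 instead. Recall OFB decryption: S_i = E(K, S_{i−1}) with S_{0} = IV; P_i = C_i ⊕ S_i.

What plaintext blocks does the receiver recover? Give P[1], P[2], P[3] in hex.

P[1] = A7, P[2] = AD, P[3] = 72

Only C[3] changed, to 61. In OFB, a change in C_i flips the same bit in P_i only; the keystream is unaffected. Decrypting the received ciphertext:
P[1]: S = E(K, FB) = 03; A4 ⊕ 03 = A7.
P[2]: S = E(K, 03) = 0B; A6 ⊕ 0B = AD.
P[3]: S = E(K, 0B) = 13; 61 ⊕ 13 = 72.
Blocks that differ from the original plaintext: P[3].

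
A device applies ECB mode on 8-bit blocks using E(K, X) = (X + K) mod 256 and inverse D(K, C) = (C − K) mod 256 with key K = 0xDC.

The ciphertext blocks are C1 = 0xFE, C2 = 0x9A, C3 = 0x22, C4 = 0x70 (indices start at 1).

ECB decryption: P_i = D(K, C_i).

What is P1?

P1 = 0x22

P1: D(K, 0xFE) = 0x22.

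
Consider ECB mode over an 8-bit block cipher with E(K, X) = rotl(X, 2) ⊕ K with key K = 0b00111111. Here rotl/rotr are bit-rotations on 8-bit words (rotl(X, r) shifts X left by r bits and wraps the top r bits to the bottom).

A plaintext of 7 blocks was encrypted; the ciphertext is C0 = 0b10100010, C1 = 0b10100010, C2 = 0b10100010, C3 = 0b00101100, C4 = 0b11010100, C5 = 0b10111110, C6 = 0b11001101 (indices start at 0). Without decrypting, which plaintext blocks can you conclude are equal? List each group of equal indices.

P0 = P1 = P2

ECB encrypts each block independently with the same key, so equal ciphertext blocks imply equal plaintext blocks.
C0 = C1 = C2 = 0b10100010, so P0 = P1 = P2.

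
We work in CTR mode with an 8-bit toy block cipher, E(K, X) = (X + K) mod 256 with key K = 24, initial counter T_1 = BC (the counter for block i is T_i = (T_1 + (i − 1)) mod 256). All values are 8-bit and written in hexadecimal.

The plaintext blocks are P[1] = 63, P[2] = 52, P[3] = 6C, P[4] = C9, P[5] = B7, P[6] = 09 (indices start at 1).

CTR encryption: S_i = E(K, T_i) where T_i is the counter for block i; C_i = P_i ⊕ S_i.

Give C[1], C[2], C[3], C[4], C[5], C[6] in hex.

C[1]: T = BC, S = E(K, T) = E0; 63 ⊕ E0 = 83.
C[2]: T = BD, S = E(K, T) = E1; 52 ⊕ E1 = B3.
C[3]: T = BE, S = E(K, T) = E2; 6C ⊕ E2 = 8E.
C[4]: T = BF, S = E(K, T) = E3; C9 ⊕ E3 = 2A.
C[5]: T = C0, S = E(K, T) = E4; B7 ⊕ E4 = 53.
C[6]: T = C1, S = E(K, T) = E5; 09 ⊕ E5 = EC.

C[1] = 83, C[2] = B3, C[3] = 8E, C[4] = 2A, C[5] = 53, C[6] = EC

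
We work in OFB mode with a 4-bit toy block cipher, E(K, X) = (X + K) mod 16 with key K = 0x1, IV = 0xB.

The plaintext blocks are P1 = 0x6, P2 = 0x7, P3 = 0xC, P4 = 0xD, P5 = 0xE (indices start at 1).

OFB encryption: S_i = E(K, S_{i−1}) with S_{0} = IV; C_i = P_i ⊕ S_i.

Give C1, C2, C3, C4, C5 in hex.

C1 = 0xA, C2 = 0xA, C3 = 0x2, C4 = 0x2, C5 = 0xE

C1: S = E(K, 0xB) = 0xC; 0x6 ⊕ 0xC = 0xA.
C2: S = E(K, 0xC) = 0xD; 0x7 ⊕ 0xD = 0xA.
C3: S = E(K, 0xD) = 0xE; 0xC ⊕ 0xE = 0x2.
C4: S = E(K, 0xE) = 0xF; 0xD ⊕ 0xF = 0x2.
C5: S = E(K, 0xF) = 0x0; 0xE ⊕ 0x0 = 0xE.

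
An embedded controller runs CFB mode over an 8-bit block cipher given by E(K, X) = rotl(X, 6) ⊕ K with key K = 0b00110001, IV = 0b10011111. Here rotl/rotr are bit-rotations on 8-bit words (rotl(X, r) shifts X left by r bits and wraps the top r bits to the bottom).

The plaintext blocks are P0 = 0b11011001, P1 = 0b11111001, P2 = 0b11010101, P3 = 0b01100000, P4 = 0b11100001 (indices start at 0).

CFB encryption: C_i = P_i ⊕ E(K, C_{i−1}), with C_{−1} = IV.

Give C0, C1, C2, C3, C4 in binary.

C0 = 0b00001111, C1 = 0b00001011, C2 = 0b00100110, C3 = 0b11011000, C4 = 0b11100110

C0: E(K, 0b10011111) = 0b11010110; 0b11011001 ⊕ 0b11010110 = 0b00001111.
C1: E(K, 0b00001111) = 0b11110010; 0b11111001 ⊕ 0b11110010 = 0b00001011.
C2: E(K, 0b00001011) = 0b11110011; 0b11010101 ⊕ 0b11110011 = 0b00100110.
C3: E(K, 0b00100110) = 0b10111000; 0b01100000 ⊕ 0b10111000 = 0b11011000.
C4: E(K, 0b11011000) = 0b00000111; 0b11100001 ⊕ 0b00000111 = 0b11100110.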